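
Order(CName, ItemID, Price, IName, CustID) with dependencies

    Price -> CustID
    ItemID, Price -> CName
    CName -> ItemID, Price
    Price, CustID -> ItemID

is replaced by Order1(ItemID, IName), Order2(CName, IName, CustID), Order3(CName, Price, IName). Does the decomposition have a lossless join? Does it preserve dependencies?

Lossless test (chase): Rows 2 and 3 agree on CName; apply CName→ItemID, Price and equate their ItemID, Price entries. Rows 2 and 3 agree on Price; apply Price→CustID and equate their CustID entries. No row becomes fully distinguished — the join is lossy.
Dependency preservation: the restricted closure of {CName} across the fragments never reaches {ItemID, Price}, so CName → ItemID, Price cannot be enforced without a join — not preserved.

lossy and not dependency-preserving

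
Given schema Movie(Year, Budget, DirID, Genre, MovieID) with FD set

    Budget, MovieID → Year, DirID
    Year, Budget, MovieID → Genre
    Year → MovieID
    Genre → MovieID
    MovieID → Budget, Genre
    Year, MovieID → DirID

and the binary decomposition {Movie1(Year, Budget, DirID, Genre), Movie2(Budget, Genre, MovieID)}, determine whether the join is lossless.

Common attributes: Movie1 ∩ Movie2 = {Budget, Genre}.
Closure of {Budget, Genre}: Genre → MovieID applies, adding MovieID; Budget, MovieID → Year, DirID applies, adding Year, DirID. So (Budget, Genre)⁺ = {Year, Budget, DirID, Genre, MovieID}.
This closure contains every attribute of Movie1, so Movie1 ∩ Movie2 → Movie1. The join is lossless.

Yes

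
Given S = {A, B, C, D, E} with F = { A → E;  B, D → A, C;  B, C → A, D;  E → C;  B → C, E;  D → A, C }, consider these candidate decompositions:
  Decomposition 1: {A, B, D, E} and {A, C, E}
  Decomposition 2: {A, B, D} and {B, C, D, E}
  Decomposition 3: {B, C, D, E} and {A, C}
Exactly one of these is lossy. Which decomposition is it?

Decomposition 3

Decomposition 1: common = {A, E}, closure = {A, C, E} → lossless.
Decomposition 2: common = {B, D}, closure = {A, B, C, D, E} → lossless.
Decomposition 3: common = {C}, closure = {C} → lossy.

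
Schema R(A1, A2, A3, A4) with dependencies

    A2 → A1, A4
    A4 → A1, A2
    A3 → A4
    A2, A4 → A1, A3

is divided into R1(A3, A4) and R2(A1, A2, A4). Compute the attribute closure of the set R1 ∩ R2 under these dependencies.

A1, A2, A3, A4

R1 ∩ R2 = {A4}.
A4 → A1, A2 applies, adding A1, A2
A2, A4 → A1, A3 applies, adding A3
Closure: {A1, A2, A3, A4}.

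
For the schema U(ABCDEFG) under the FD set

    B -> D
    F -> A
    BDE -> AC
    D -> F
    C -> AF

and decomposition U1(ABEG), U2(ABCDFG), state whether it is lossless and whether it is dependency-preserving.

Lossless test: (ABG)⁺ = {ABDFG}, which is a superkey of neither fragment — lossy.
Dependency preservation: the restricted closure of {BDE} across the fragments never reaches {AC}, so BDE → AC cannot be enforced without a join — not preserved.

lossy and not dependency-preserving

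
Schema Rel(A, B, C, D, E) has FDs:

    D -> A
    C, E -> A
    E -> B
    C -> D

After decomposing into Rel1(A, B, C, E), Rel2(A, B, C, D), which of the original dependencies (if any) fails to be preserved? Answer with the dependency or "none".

D → A lies within Rel2.
C, E → A lies within Rel1.
E → B lies within Rel1.
C → D lies within Rel2.
Every dependency is enforceable on the fragments, so the decomposition is dependency-preserving.

none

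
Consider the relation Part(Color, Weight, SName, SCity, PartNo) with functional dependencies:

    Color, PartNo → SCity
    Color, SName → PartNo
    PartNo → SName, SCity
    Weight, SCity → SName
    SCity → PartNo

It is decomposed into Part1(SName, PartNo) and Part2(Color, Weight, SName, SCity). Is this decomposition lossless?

Common attributes: Part1 ∩ Part2 = {SName}.
No dependency enlarges {SName}, so (SName)⁺ = {SName}.
The closure contains neither all of Part1 = {SName, PartNo} nor all of Part2 = {Color, Weight, SName, SCity}, so the common attributes are not a superkey of either fragment. The join is lossy.

No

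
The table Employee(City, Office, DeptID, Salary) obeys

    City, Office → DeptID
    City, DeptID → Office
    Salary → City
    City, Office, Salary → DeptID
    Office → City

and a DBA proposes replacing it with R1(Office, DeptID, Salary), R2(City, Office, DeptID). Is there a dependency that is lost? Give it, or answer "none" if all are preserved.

Salary → City

Check Salary → City: no single fragment contains all of {City, Salary}, and the restricted closure of {Salary} across the fragments never reaches {City}.
City, Office → DeptID is preserved.
City, DeptID → Office is preserved.
City, Office, Salary → DeptID is preserved.
Office → City is preserved.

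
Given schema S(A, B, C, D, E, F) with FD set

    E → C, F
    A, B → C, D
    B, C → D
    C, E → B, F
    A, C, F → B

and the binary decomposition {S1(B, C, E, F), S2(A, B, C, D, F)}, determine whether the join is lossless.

No

Common attributes: S1 ∩ S2 = {B, C, F}.
Closure of {B, C, F}: B, C → D applies, adding D. So (B, C, F)⁺ = {B, C, D, F}.
The closure contains neither all of S1 = {B, C, E, F} nor all of S2 = {A, B, C, D, F}, so the common attributes are not a superkey of either fragment. The join is lossy.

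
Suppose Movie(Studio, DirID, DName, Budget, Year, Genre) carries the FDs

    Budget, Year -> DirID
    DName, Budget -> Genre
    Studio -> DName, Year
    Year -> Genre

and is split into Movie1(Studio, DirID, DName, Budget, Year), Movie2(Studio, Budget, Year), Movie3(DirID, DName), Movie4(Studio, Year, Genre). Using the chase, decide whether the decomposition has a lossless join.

Yes

Chase test. Columns are Studio, DirID, DName, Budget, Year, Genre; row i has aⱼ where attribute j ∈ Moviei, else bᵢⱼ.
Initial tableau (one row per fragment):
  row 1: a1 a2 a3 a4 a5 b16
  row 2: a1 b22 b23 a4 a5 b26
  row 3: b31 a2 a3 b34 b35 b36
  row 4: a1 b42 b43 b44 a5 a6
Rows 1 and 2 agree on Budget, Year; apply Budget, Year→DirID and equate their DirID entries.
Rows 1 and 2 agree on Studio; apply Studio→DName, Year and equate their DName, Year entries.
Rows 1 and 4 agree on Studio; apply Studio→DName, Year and equate their DName, Year entries.
Rows 1 and 2 agree on Year; apply Year→Genre and equate their Genre entries.
Rows 1 and 4 agree on Year; apply Year→Genre and equate their Genre entries.
Row 1 is now all distinguished symbols — the join is lossless.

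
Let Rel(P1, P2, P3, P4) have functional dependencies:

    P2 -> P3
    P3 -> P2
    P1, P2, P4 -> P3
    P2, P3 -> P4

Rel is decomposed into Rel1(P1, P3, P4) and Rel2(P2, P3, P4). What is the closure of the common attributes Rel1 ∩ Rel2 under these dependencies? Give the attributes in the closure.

P2, P3, P4

Rel1 ∩ Rel2 = {P3, P4}.
P3 → P2 applies, adding P2
Closure: {P2, P3, P4}.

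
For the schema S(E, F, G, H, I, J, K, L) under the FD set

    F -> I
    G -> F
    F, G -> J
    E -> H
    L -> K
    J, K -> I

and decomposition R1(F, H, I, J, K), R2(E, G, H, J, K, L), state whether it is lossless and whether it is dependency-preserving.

lossy and not dependency-preserving

Lossless test: (H, J, K)⁺ = {H, I, J, K}, which is a superkey of neither fragment — lossy.
Dependency preservation: the restricted closure of {G} across the fragments never reaches {F}, so G → F cannot be enforced without a join — not preserved.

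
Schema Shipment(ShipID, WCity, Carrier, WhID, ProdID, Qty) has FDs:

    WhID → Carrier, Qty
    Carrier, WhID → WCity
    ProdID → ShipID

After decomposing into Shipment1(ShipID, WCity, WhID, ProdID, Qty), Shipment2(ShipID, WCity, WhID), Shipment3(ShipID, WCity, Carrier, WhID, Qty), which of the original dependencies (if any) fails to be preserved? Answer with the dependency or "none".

WhID → Carrier, Qty lies within Shipment3.
Carrier, WhID → WCity lies within Shipment3.
ProdID → ShipID lies within Shipment1.
Every dependency is enforceable on the fragments, so the decomposition is dependency-preserving.

none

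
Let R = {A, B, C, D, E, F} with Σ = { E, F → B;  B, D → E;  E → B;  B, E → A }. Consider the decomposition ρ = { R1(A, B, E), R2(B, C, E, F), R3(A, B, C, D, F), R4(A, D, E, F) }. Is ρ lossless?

Chase test. Columns are A, B, C, D, E, F; row i has aⱼ where attribute j ∈ Ri, else bᵢⱼ.
Initial tableau (one row per fragment):
  row 1: a1 a2 b13 b14 a5 b16
  row 2: b21 a2 a3 b24 a5 a6
  row 3: a1 a2 a3 a4 b35 a6
  row 4: a1 b42 b43 a4 a5 a6
Rows 2 and 4 agree on E, F; apply E, F→B and equate their B entries.
Rows 3 and 4 agree on B, D; apply B, D→E and equate their E entries.
Rows 1 and 2 agree on B, E; apply B, E→A and equate their A entries.
Row 3 is now all distinguished symbols — the join is lossless.

Yes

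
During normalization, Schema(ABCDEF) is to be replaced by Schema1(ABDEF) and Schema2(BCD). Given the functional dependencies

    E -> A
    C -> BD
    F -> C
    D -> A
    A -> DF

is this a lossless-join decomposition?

Yes

Common attributes: Schema1 ∩ Schema2 = {BD}.
Closure of {BD}: D → A applies, adding A; A → DF applies, adding F; F → C applies, adding C. So (BD)⁺ = {ABCDF}.
This closure contains every attribute of Schema2, so Schema1 ∩ Schema2 → Schema2. The join is lossless.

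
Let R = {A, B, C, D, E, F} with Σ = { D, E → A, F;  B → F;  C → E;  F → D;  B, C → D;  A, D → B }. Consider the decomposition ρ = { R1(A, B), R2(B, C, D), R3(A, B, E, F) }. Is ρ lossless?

No

Chase test. Columns are A, B, C, D, E, F; row i has aⱼ where attribute j ∈ Ri, else bᵢⱼ.
Initial tableau (one row per fragment):
  row 1: a1 a2 b13 b14 b15 b16
  row 2: b21 a2 a3 a4 b25 b26
  row 3: a1 a2 b33 b34 a5 a6
Rows 1 and 2 agree on B; apply B→F and equate their F entries.
Rows 1 and 3 agree on B; apply B→F and equate their F entries.
Rows 1 and 2 agree on F; apply F→D and equate their D entries.
Rows 1 and 3 agree on F; apply F→D and equate their D entries.
No row becomes fully distinguished — the join is lossy.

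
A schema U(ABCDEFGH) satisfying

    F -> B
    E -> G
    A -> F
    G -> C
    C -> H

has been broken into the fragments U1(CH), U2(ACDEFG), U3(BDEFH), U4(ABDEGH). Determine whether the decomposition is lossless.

Chase test. Columns are ABCDEFGH; row i has aⱼ where attribute j ∈ Ui, else bᵢⱼ.
Initial tableau (one row per fragment):
  row 1: b11 b12 a3 b14 b15 b16 b17 a8
  row 2: a1 b22 a3 a4 a5 a6 a7 b28
  row 3: b31 a2 b33 a4 a5 a6 b37 a8
  row 4: a1 a2 b43 a4 a5 b46 a7 a8
Rows 2 and 3 agree on F; apply F→B and equate their B entries.
Rows 2 and 3 agree on E; apply E→G and equate their G entries.
Rows 2 and 4 agree on A; apply A→F and equate their F entries.
Rows 2 and 3 agree on G; apply G→C and equate their C entries.
Rows 2 and 4 agree on G; apply G→C and equate their C entries.
Rows 1 and 2 agree on C; apply C→H and equate their H entries.
Row 2 is now all distinguished symbols — the join is lossless.

Yes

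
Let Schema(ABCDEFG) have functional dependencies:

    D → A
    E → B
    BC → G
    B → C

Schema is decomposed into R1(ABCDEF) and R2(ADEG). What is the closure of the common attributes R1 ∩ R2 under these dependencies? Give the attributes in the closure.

ABCDEG

R1 ∩ R2 = {ADE}.
E → B applies, adding B
B → C applies, adding C
BC → G applies, adding G
Closure: {ABCDEG}.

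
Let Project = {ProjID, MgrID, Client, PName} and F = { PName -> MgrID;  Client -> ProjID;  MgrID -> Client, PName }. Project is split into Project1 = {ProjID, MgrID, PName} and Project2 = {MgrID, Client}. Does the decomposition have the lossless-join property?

Yes

Common attributes: Project1 ∩ Project2 = {MgrID}.
Closure of {MgrID}: MgrID → Client, PName applies, adding Client, PName; Client → ProjID applies, adding ProjID. So (MgrID)⁺ = {ProjID, MgrID, Client, PName}.
This closure contains every attribute of Project1, so Project1 ∩ Project2 → Project1. The join is lossless.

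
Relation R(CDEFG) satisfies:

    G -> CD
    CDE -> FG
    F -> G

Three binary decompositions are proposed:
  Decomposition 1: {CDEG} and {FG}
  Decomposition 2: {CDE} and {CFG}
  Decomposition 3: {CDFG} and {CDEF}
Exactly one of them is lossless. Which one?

Decomposition 1: common = {G}, closure = {CDG} → lossy.
Decomposition 2: common = {C}, closure = {C} → lossy.
Decomposition 3: common = {CDF}, closure = {CDFG} → lossless.

Decomposition 3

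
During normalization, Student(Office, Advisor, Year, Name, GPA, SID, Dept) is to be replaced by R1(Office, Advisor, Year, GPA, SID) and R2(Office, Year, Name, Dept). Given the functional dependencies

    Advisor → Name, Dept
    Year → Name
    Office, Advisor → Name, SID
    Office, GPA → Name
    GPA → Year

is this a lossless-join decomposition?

No

Common attributes: R1 ∩ R2 = {Office, Year}.
Closure of {Office, Year}: Year → Name applies, adding Name. So (Office, Year)⁺ = {Office, Year, Name}.
The closure contains neither all of R1 = {Office, Advisor, Year, GPA, SID} nor all of R2 = {Office, Year, Name, Dept}, so the common attributes are not a superkey of either fragment. The join is lossy.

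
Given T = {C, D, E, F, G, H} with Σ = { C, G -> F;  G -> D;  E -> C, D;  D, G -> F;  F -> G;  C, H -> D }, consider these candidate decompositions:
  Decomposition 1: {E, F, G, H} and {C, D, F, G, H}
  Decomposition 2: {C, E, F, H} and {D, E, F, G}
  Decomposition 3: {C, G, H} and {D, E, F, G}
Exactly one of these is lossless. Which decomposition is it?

Decomposition 1: common = {F, G, H}, closure = {D, F, G, H} → lossy.
Decomposition 2: common = {E, F}, closure = {C, D, E, F, G} → lossless.
Decomposition 3: common = {G}, closure = {D, F, G} → lossy.

Decomposition 2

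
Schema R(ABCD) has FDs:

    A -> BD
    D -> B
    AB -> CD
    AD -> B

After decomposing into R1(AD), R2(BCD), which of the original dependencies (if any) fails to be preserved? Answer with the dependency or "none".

Check AB → CD: no single fragment contains all of {ABCD}, and the restricted closure of {AB} across the fragments never reaches {CD}.
A → BD is preserved.
D → B is preserved.
AD → B is preserved.

AB -> CD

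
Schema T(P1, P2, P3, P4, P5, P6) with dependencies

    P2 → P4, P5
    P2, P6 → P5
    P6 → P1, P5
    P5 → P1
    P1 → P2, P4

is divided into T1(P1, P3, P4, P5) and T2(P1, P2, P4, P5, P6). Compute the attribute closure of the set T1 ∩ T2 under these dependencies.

T1 ∩ T2 = {P1, P4, P5}.
P1 → P2, P4 applies, adding P2
Closure: {P1, P2, P4, P5}.

P1, P2, P4, P5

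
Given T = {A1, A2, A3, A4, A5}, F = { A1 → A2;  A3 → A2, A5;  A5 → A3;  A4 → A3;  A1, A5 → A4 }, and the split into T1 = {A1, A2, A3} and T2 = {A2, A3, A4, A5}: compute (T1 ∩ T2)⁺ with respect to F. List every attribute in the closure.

A2, A3, A5

T1 ∩ T2 = {A2, A3}.
A3 → A2, A5 applies, adding A5
Closure: {A2, A3, A5}.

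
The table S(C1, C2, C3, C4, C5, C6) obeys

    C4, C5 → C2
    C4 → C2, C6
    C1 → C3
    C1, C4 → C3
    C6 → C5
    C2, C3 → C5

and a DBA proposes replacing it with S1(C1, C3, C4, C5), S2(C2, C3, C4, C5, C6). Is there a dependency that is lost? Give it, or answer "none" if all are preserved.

C4, C5 → C2 lies within S2.
C4 → C2, C6 lies within S2.
C1 → C3 lies within S1.
C1, C4 → C3 lies within S1.
C6 → C5 lies within S2.
C2, C3 → C5 lies within S2.
Every dependency is enforceable on the fragments, so the decomposition is dependency-preserving.

none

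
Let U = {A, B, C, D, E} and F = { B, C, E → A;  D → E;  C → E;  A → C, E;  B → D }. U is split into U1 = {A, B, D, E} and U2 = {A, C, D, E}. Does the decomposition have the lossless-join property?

Yes

Common attributes: U1 ∩ U2 = {A, D, E}.
Closure of {A, D, E}: A → C, E applies, adding C. So (A, D, E)⁺ = {A, C, D, E}.
This closure contains every attribute of U2, so U1 ∩ U2 → U2. The join is lossless.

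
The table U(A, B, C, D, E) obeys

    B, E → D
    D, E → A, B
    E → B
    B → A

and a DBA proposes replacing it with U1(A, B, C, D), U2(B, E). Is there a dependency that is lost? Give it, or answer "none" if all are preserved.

Check B, E → D: no single fragment contains all of {B, D, E}, and the restricted closure of {B, E} across the fragments never reaches {D}.
D, E → A, B is preserved.
E → B is preserved.
B → A is preserved.

B, E → D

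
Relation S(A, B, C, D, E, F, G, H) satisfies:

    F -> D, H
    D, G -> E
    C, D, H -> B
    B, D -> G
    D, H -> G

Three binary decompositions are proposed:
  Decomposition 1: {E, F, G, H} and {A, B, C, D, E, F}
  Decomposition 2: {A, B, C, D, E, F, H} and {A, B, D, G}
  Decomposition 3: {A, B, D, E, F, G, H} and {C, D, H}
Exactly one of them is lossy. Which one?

Decomposition 3

Decomposition 1: common = {E, F}, closure = {D, E, F, G, H} → lossless.
Decomposition 2: common = {A, B, D}, closure = {A, B, D, E, G} → lossless.
Decomposition 3: common = {D, H}, closure = {D, E, G, H} → lossy.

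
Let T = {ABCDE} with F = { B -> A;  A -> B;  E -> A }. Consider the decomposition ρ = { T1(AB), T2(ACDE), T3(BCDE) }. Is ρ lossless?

Chase test. Columns are ABCDE; row i has aⱼ where attribute j ∈ Ti, else bᵢⱼ.
Initial tableau (one row per fragment):
  row 1: a1 a2 b13 b14 b15
  row 2: a1 b22 a3 a4 a5
  row 3: b31 a2 a3 a4 a5
Rows 1 and 3 agree on B; apply B→A and equate their A entries.
Rows 1 and 2 agree on A; apply A→B and equate their B entries.
Row 2 is now all distinguished symbols — the join is lossless.

Yes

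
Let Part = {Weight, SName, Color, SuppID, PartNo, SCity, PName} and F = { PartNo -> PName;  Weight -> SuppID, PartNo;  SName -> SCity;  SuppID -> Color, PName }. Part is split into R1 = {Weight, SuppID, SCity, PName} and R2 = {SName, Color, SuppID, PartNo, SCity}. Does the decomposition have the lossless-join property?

Common attributes: R1 ∩ R2 = {SuppID, SCity}.
Closure of {SuppID, SCity}: SuppID → Color, PName applies, adding Color, PName. So (SuppID, SCity)⁺ = {Color, SuppID, SCity, PName}.
The closure contains neither all of R1 = {Weight, SuppID, SCity, PName} nor all of R2 = {SName, Color, SuppID, PartNo, SCity}, so the common attributes are not a superkey of either fragment. The join is lossy.

No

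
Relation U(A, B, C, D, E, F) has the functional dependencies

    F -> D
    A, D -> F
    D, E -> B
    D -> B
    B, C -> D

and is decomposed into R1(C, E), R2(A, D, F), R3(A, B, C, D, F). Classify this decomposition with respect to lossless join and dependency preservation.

Lossless test (chase): Rows 2 and 3 agree on D; apply D→B and equate their B entries. No row becomes fully distinguished — the join is lossy.
Dependency preservation: D, E → B is not contained in any single fragment, but the restricted closure of its left-hand side across the fragments still reaches the right-hand side; the remaining FDs each lie inside some fragment. All dependencies are preserved.

lossy but dependency-preserving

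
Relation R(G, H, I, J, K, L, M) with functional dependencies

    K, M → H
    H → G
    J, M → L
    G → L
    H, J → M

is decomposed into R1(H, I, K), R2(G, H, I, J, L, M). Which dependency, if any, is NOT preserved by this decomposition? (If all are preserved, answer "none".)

Check K, M → H: no single fragment contains all of {H, K, M}, and the restricted closure of {K, M} across the fragments never reaches {H}.
H → G is preserved.
J, M → L is preserved.
G → L is preserved.
H, J → M is preserved.

K, M → H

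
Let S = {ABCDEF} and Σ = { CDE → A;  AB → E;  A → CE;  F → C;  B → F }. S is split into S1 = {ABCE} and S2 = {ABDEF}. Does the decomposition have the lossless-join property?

Common attributes: S1 ∩ S2 = {ABE}.
Closure of {ABE}: A → CE applies, adding C; B → F applies, adding F. So (ABE)⁺ = {ABCEF}.
This closure contains every attribute of S1, so S1 ∩ S2 → S1. The join is lossless.

Yes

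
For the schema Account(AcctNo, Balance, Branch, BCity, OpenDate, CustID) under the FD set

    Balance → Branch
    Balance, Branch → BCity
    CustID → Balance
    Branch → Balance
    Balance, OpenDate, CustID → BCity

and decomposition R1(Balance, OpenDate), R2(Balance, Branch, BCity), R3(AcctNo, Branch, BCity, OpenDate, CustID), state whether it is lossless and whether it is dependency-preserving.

Lossless test (chase): Rows 1 and 2 agree on Balance; apply Balance→Branch and equate their Branch entries. Rows 1 and 2 agree on Balance, Branch; apply Balance, Branch→BCity and equate their BCity entries. Rows 1 and 3 agree on Branch; apply Branch→Balance and equate their Balance entries. Row 3 is now all distinguished symbols — the join is lossless.
Dependency preservation: CustID → Balance; Balance, OpenDate, CustID → BCity are not contained in any single fragment, but the restricted closure of each left-hand side across the fragments still reaches the right-hand side; the remaining FDs each lie inside some fragment. All dependencies are preserved.

lossless and dependency-preserving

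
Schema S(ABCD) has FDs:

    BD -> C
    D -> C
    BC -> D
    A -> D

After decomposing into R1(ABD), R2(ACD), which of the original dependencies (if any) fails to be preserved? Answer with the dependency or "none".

Check BC → D: no single fragment contains all of {BCD}, and the restricted closure of {BC} across the fragments never reaches {D}.
BD → C is preserved.
D → C is preserved.
A → D is preserved.

BC -> D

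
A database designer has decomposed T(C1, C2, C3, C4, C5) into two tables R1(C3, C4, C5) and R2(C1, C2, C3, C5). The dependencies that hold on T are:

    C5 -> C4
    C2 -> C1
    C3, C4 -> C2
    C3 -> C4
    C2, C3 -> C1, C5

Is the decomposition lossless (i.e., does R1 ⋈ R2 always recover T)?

Yes

Common attributes: R1 ∩ R2 = {C3, C5}.
Closure of {C3, C5}: C5 → C4 applies, adding C4; C3, C4 → C2 applies, adding C2; C2, C3 → C1, C5 applies, adding C1. So (C3, C5)⁺ = {C1, C2, C3, C4, C5}.
This closure contains every attribute of R1, so R1 ∩ R2 → R1. The join is lossless.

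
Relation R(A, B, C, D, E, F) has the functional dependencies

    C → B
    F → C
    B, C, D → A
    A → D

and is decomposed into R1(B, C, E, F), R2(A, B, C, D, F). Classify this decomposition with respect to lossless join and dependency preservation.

Lossless test: (B, C, F)⁺ = {B, C, F}, which is a superkey of neither fragment — lossy.
Dependency preservation: every FD's attributes lie within a single fragment, so each can be enforced locally — preserved.

lossy but dependency-preserving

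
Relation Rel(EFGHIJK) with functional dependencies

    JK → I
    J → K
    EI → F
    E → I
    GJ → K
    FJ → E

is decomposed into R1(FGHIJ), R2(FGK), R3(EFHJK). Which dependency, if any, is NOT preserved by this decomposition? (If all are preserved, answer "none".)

E → I

Check E → I: no single fragment contains all of {EI}, and the restricted closure of {E} across the fragments never reaches {I}.
JK → I is preserved.
J → K is preserved.
EI → F is preserved.
GJ → K is preserved.
FJ → E is preserved.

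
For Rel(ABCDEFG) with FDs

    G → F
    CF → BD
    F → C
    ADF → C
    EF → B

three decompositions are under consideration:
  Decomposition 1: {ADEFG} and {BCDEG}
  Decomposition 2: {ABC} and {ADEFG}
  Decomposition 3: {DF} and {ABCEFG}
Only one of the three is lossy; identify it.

Decomposition 1: common = {DEG}, closure = {BCDEFG} → lossless.
Decomposition 2: common = {A}, closure = {A} → lossy.
Decomposition 3: common = {F}, closure = {BCDF} → lossless.

Decomposition 2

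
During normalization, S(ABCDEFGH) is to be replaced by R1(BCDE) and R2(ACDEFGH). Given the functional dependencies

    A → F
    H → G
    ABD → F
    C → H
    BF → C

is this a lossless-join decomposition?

No

Common attributes: R1 ∩ R2 = {CDE}.
Closure of {CDE}: C → H applies, adding H; H → G applies, adding G. So (CDE)⁺ = {CDEGH}.
The closure contains neither all of R1 = {BCDE} nor all of R2 = {ACDEFGH}, so the common attributes are not a superkey of either fragment. The join is lossy.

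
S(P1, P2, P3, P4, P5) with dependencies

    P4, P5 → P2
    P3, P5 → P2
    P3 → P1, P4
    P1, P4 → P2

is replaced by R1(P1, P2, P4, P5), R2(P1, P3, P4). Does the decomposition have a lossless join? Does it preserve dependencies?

Lossless test: (P1, P4)⁺ = {P1, P2, P4}, which is a superkey of neither fragment — lossy.
Dependency preservation: P3, P5 → P2 is not contained in any single fragment, but the restricted closure of its left-hand side across the fragments still reaches the right-hand side; the remaining FDs each lie inside some fragment. All dependencies are preserved.

lossy but dependency-preserving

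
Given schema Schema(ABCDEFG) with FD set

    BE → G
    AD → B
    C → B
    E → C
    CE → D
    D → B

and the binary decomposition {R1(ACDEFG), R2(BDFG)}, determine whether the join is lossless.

Common attributes: R1 ∩ R2 = {DFG}.
Closure of {DFG}: D → B applies, adding B. So (DFG)⁺ = {BDFG}.
This closure contains every attribute of R2, so R1 ∩ R2 → R2. The join is lossless.

Yes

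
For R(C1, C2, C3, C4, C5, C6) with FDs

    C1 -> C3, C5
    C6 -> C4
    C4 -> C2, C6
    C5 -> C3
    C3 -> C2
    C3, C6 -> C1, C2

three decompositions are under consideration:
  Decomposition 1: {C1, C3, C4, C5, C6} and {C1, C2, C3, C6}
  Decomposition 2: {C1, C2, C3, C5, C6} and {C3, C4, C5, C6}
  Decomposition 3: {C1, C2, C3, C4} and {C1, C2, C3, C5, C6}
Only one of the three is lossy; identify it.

Decomposition 1: common = {C1, C3, C6}, closure = {C1, C2, C3, C4, C5, C6} → lossless.
Decomposition 2: common = {C3, C5, C6}, closure = {C1, C2, C3, C4, C5, C6} → lossless.
Decomposition 3: common = {C1, C2, C3}, closure = {C1, C2, C3, C5} → lossy.

Decomposition 3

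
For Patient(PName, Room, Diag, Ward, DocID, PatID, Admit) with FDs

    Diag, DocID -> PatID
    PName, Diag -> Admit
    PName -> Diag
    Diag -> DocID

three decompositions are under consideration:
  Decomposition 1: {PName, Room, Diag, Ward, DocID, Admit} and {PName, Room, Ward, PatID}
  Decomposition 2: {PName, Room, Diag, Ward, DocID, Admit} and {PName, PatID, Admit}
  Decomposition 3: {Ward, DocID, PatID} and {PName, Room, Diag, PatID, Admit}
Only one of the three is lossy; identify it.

Decomposition 3

Decomposition 1: common = {PName, Room, Ward}, closure = {PName, Room, Diag, Ward, DocID, PatID, Admit} → lossless.
Decomposition 2: common = {PName, Admit}, closure = {PName, Diag, DocID, PatID, Admit} → lossless.
Decomposition 3: common = {PatID}, closure = {PatID} → lossy.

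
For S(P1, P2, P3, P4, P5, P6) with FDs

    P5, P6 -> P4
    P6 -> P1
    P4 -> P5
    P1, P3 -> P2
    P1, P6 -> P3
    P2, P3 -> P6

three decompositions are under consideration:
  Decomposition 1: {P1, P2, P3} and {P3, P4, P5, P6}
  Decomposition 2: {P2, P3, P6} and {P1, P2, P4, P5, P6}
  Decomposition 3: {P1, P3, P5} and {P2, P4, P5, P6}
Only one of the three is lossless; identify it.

Decomposition 2

Decomposition 1: common = {P3}, closure = {P3} → lossy.
Decomposition 2: common = {P2, P6}, closure = {P1, P2, P3, P6} → lossless.
Decomposition 3: common = {P5}, closure = {P5} → lossy.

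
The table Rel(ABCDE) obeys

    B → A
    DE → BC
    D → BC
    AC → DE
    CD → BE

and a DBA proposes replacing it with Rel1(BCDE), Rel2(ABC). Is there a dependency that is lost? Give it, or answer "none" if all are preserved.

none

B → A lies within Rel2.
DE → BC lies within Rel1.
D → BC lies within Rel1.
AC → DE: restricted closure across fragments reaches DE.
CD → BE lies within Rel1.
Every dependency is enforceable on the fragments, so the decomposition is dependency-preserving.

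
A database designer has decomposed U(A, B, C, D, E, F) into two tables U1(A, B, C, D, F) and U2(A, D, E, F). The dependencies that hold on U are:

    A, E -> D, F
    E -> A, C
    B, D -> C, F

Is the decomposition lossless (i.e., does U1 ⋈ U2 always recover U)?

Common attributes: U1 ∩ U2 = {A, D, F}.
No dependency enlarges {A, D, F}, so (A, D, F)⁺ = {A, D, F}.
The closure contains neither all of U1 = {A, B, C, D, F} nor all of U2 = {A, D, E, F}, so the common attributes are not a superkey of either fragment. The join is lossy.

No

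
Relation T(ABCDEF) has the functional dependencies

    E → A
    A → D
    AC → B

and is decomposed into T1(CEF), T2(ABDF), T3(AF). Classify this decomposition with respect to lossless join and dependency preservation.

Lossless test (chase): Rows 2 and 3 agree on A; apply A→D and equate their D entries. No row becomes fully distinguished — the join is lossy.
Dependency preservation: the restricted closure of {E} across the fragments never reaches {A}, so E → A cannot be enforced without a join — not preserved.

lossy and not dependency-preserving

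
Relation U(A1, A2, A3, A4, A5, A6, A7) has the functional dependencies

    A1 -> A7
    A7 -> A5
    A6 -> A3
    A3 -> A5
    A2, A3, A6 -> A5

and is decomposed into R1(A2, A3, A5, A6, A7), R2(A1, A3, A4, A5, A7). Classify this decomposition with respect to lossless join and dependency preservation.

lossy but dependency-preserving

Lossless test: (A3, A5, A7)⁺ = {A3, A5, A7}, which is a superkey of neither fragment — lossy.
Dependency preservation: every FD's attributes lie within a single fragment, so each can be enforced locally — preserved.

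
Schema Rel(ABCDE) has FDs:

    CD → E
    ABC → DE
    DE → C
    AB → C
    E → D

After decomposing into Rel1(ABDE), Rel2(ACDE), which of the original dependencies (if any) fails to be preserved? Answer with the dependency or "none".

CD → E lies within Rel2.
ABC → DE: restricted closure across fragments reaches DE.
DE → C lies within Rel2.
AB → C: restricted closure across fragments reaches C.
E → D lies within Rel1.
Every dependency is enforceable on the fragments, so the decomposition is dependency-preserving.

none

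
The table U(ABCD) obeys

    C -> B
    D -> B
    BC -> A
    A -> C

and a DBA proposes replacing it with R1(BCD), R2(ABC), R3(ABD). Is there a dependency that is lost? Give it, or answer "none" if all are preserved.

none

C → B lies within R1.
D → B lies within R1.
BC → A lies within R2.
A → C lies within R2.
Every dependency is enforceable on the fragments, so the decomposition is dependency-preserving.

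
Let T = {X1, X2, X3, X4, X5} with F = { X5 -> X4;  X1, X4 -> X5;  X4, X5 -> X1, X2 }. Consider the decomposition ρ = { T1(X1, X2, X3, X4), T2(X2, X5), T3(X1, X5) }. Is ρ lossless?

Chase test. Columns are X1, X2, X3, X4, X5; row i has aⱼ where attribute j ∈ Ti, else bᵢⱼ.
Initial tableau (one row per fragment):
  row 1: a1 a2 a3 a4 b15
  row 2: b21 a2 b23 b24 a5
  row 3: a1 b32 b33 b34 a5
Rows 2 and 3 agree on X5; apply X5→X4 and equate their X4 entries.
Rows 2 and 3 agree on X4, X5; apply X4, X5→X1, X2 and equate their X1, X2 entries.
No row becomes fully distinguished — the join is lossy.

No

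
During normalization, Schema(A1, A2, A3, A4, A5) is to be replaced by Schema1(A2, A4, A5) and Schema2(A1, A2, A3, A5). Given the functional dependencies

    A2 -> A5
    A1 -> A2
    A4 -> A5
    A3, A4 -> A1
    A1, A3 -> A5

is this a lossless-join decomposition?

No

Common attributes: Schema1 ∩ Schema2 = {A2, A5}.
No dependency enlarges {A2, A5}, so (A2, A5)⁺ = {A2, A5}.
The closure contains neither all of Schema1 = {A2, A4, A5} nor all of Schema2 = {A1, A2, A3, A5}, so the common attributes are not a superkey of either fragment. The join is lossy.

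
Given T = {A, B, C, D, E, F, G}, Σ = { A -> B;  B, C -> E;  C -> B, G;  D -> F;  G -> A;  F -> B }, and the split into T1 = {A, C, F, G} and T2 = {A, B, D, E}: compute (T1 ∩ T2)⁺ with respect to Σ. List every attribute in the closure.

A, B

T1 ∩ T2 = {A}.
A → B applies, adding B
Closure: {A, B}.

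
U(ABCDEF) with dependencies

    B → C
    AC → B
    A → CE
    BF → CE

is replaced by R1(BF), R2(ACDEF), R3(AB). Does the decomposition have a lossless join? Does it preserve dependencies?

Lossless test (chase): Rows 1 and 3 agree on B; apply B→C and equate their C entries. Rows 2 and 3 agree on A; apply A→CE and equate their CE entries. Rows 2 and 3 agree on AC; apply AC→B and equate their B entries. Rows 1 and 2 agree on BF; apply BF→CE and equate their CE entries. Row 2 is now all distinguished symbols — the join is lossless.
Dependency preservation: the restricted closure of {B} across the fragments never reaches {C}, so B → C cannot be enforced without a join — not preserved.

lossless but not dependency-preserving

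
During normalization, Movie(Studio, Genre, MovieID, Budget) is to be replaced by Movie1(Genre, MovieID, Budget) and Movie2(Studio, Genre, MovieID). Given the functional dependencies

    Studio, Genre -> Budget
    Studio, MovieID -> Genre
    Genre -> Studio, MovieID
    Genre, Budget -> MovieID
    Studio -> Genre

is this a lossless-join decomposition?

Common attributes: Movie1 ∩ Movie2 = {Genre, MovieID}.
Closure of {Genre, MovieID}: Genre → Studio, MovieID applies, adding Studio; Studio, Genre → Budget applies, adding Budget. So (Genre, MovieID)⁺ = {Studio, Genre, MovieID, Budget}.
This closure contains every attribute of Movie1, so Movie1 ∩ Movie2 → Movie1. The join is lossless.

Yes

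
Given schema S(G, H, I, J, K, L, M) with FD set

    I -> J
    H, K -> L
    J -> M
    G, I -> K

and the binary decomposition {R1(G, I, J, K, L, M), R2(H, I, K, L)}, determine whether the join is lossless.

Common attributes: R1 ∩ R2 = {I, K, L}.
Closure of {I, K, L}: I → J applies, adding J; J → M applies, adding M. So (I, K, L)⁺ = {I, J, K, L, M}.
The closure contains neither all of R1 = {G, I, J, K, L, M} nor all of R2 = {H, I, K, L}, so the common attributes are not a superkey of either fragment. The join is lossy.

No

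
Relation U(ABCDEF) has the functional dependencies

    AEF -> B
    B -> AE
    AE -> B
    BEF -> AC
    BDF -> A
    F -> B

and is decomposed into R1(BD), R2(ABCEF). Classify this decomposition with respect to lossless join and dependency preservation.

lossy but dependency-preserving

Lossless test: (B)⁺ = {ABE}, which is a superkey of neither fragment — lossy.
Dependency preservation: BDF → A is not contained in any single fragment, but the restricted closure of its left-hand side across the fragments still reaches the right-hand side; the remaining FDs each lie inside some fragment. All dependencies are preserved.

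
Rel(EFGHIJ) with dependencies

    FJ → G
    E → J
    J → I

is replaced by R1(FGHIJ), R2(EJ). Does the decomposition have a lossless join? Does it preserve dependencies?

Lossless test: (J)⁺ = {IJ}, which is a superkey of neither fragment — lossy.
Dependency preservation: every FD's attributes lie within a single fragment, so each can be enforced locally — preserved.

lossy but dependency-preserving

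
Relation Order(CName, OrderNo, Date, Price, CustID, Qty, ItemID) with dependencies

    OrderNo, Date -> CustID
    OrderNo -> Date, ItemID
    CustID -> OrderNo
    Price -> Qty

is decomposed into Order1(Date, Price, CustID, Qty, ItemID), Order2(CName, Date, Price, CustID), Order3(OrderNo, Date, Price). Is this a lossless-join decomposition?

No

Chase test. Columns are CName, OrderNo, Date, Price, CustID, Qty, ItemID; row i has aⱼ where attribute j ∈ Orderi, else bᵢⱼ.
Initial tableau (one row per fragment):
  row 1: b11 b12 a3 a4 a5 a6 a7
  row 2: a1 b22 a3 a4 a5 b26 b27
  row 3: b31 a2 a3 a4 b35 b36 b37
Rows 1 and 2 agree on CustID; apply CustID→OrderNo and equate their OrderNo entries.
Rows 1 and 2 agree on Price; apply Price→Qty and equate their Qty entries.
Rows 1 and 3 agree on Price; apply Price→Qty and equate their Qty entries.
Rows 1 and 2 agree on OrderNo; apply OrderNo→Date, ItemID and equate their Date, ItemID entries.
No row becomes fully distinguished — the join is lossy.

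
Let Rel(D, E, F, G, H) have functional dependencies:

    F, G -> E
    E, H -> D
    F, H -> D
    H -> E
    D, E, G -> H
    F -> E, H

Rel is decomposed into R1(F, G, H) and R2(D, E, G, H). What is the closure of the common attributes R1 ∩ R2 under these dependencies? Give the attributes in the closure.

R1 ∩ R2 = {G, H}.
H → E applies, adding E
E, H → D applies, adding D
Closure: {D, E, G, H}.

D, E, G, H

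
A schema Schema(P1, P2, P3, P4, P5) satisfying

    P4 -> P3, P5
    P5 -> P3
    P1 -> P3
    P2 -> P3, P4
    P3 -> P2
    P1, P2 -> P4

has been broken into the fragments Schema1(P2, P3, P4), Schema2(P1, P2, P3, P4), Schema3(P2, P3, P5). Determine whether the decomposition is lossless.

Chase test. Columns are P1, P2, P3, P4, P5; row i has aⱼ where attribute j ∈ Schemai, else bᵢⱼ.
Initial tableau (one row per fragment):
  row 1: b11 a2 a3 a4 b15
  row 2: a1 a2 a3 a4 b25
  row 3: b31 a2 a3 b34 a5
Rows 1 and 2 agree on P4; apply P4→P3, P5 and equate their P3, P5 entries.
Rows 1 and 3 agree on P2; apply P2→P3, P4 and equate their P3, P4 entries.
Rows 1 and 3 agree on P4; apply P4→P3, P5 and equate their P3, P5 entries.
Row 2 is now all distinguished symbols — the join is lossless.

Yes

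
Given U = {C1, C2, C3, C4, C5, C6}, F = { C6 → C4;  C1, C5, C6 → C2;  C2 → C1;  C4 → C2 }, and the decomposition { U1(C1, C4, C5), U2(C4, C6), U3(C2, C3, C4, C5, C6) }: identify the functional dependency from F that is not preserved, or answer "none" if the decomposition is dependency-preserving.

Check C2 → C1: no single fragment contains all of {C1, C2}, and the restricted closure of {C2} across the fragments never reaches {C1}.
C6 → C4 is preserved.
C1, C5, C6 → C2 is preserved.
C4 → C2 is preserved.

C2 → C1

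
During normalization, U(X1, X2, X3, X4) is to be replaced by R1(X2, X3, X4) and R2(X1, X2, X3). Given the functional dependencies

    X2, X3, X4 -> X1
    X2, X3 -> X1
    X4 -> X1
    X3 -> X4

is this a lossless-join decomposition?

Yes

Common attributes: R1 ∩ R2 = {X2, X3}.
Closure of {X2, X3}: X2, X3 → X1 applies, adding X1; X3 → X4 applies, adding X4. So (X2, X3)⁺ = {X1, X2, X3, X4}.
This closure contains every attribute of R1, so R1 ∩ R2 → R1. The join is lossless.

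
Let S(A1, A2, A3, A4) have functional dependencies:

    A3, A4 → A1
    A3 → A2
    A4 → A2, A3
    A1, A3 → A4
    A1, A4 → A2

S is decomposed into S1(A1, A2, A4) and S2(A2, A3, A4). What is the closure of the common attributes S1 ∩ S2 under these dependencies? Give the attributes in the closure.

S1 ∩ S2 = {A2, A4}.
A4 → A2, A3 applies, adding A3
A3, A4 → A1 applies, adding A1
Closure: {A1, A2, A3, A4}.

A1, A2, A3, A4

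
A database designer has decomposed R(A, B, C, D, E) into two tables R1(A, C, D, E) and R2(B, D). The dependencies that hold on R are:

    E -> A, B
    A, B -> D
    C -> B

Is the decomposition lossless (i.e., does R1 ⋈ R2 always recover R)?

Common attributes: R1 ∩ R2 = {D}.
No dependency enlarges {D}, so (D)⁺ = {D}.
The closure contains neither all of R1 = {A, C, D, E} nor all of R2 = {B, D}, so the common attributes are not a superkey of either fragment. The join is lossy.

No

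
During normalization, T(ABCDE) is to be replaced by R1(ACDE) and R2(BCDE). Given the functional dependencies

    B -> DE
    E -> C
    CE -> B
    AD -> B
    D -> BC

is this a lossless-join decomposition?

Yes

Common attributes: R1 ∩ R2 = {CDE}.
Closure of {CDE}: CE → B applies, adding B. So (CDE)⁺ = {BCDE}.
This closure contains every attribute of R2, so R1 ∩ R2 → R2. The join is lossless.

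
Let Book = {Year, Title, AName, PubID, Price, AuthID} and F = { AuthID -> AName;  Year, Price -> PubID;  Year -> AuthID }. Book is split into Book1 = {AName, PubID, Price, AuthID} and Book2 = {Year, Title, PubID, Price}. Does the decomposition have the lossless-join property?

No

Common attributes: Book1 ∩ Book2 = {PubID, Price}.
No dependency enlarges {PubID, Price}, so (PubID, Price)⁺ = {PubID, Price}.
The closure contains neither all of Book1 = {AName, PubID, Price, AuthID} nor all of Book2 = {Year, Title, PubID, Price}, so the common attributes are not a superkey of either fragment. The join is lossy.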